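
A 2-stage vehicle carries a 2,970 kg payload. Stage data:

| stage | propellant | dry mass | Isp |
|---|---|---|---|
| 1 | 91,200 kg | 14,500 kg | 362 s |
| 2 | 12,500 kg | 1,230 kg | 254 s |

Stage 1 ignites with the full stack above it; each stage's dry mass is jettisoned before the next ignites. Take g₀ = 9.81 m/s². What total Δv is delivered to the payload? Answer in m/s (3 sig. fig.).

Ignition mass of stage 1 = 91,200+14,500 + 12,500+1,230 + 2,970 = 122,400 kg.
Stage 1: m₀ = 122,400 kg, m_f = 122,400 − 91,200 = 31,200 kg; Δv = 362×9.81×ln(3.923) = 3551.2×1.3669 ≈ 4854 m/s.
Stage 2: m₀ = 16,700 kg, m_f = 16,700 − 12,500 = 4,200 kg; Δv = 254×9.81×ln(3.976) = 2491.7×1.3803 ≈ 3439 m/s.
Total Δv = 4854 + 3439 = 8293 m/s.

Δv ≈ 8290 m/s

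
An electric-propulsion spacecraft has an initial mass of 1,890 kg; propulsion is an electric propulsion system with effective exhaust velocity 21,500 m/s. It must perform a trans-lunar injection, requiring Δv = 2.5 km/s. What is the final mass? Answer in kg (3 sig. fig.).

final mass ≈ 1680 kg

m₀/m_f = exp(Δv / v_e) = exp(2500 / 21500.0) = exp(0.1163) = 1.1233.
m_f = m₀ / 1.1233 = 1,890 / 1.1233 = 1,682.54 kg.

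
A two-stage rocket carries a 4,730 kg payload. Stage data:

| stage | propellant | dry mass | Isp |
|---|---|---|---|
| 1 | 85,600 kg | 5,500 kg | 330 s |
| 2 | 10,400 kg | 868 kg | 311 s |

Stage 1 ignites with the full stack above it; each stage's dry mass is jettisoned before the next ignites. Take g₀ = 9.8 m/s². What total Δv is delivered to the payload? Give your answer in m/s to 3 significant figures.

Δv ≈ 8390 m/s

Ignition mass of stage 1 = 85,600+5,500 + 10,400+868 + 4,730 = 107,098 kg.
Stage 1: m₀ = 107,098 kg, m_f = 107,098 − 85,600 = 21,498 kg; Δv = 330×9.8×ln(4.982) = 3234.0×1.6058 ≈ 5193 m/s.
Stage 2: m₀ = 15,998 kg, m_f = 15,998 − 10,400 = 5,598 kg; Δv = 311×9.8×ln(2.858) = 3047.8×1.0501 ≈ 3200 m/s.
Total Δv = 5193 + 3200 = 8393 m/s.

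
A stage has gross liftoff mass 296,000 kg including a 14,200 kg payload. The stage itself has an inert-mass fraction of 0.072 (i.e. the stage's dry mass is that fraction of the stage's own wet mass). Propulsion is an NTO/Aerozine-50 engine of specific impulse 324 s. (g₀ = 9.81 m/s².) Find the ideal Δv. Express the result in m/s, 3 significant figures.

Stage wet mass = m₀ − payload = 296,000 − 14,200 = 281,800 kg.
Stage dry mass = ε × stage wet mass = 0.072 × 281,800 = 20,289.6 kg.
Burnout mass m_f = stage dry + payload = 20,289.6 + 14,200 = 34,489.6 kg.
v_e = Isp · g₀ = 324 × 9.81 = 3178.4 m/s.
By the Tsiolkovsky rocket equation, Δv = v_e · ln(296,000/34,489.6) = 3178.4 × ln(8.582) = 3178.4 × 2.1497 ≈ 6833 m/s.

Δv ≈ 6830 m/s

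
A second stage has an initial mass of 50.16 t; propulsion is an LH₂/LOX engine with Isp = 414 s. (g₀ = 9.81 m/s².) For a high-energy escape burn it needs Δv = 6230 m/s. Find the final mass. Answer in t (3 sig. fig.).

final mass ≈ 10.8 t

v_e = Isp · g₀ = 414 × 9.81 = 4061.3 m/s.
m₀/m_f = exp(Δv / v_e) = exp(6230 / 4061.3) = exp(1.5340) = 4.6366.
m_f = m₀ / 4.6366 = 50.16 / 4.6366 = 10.8183 t.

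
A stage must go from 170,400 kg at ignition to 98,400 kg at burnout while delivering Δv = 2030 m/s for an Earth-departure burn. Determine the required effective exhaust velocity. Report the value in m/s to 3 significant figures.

ln(m₀/m_f) = ln(170400/98400) = ln(1.732) = 0.5491.
From the ideal rocket equation, v_e = Δv / ln(m₀/m_f) = 2030 / 0.5491 = 3696.9 m/s.

v_e ≈ 3700 m/s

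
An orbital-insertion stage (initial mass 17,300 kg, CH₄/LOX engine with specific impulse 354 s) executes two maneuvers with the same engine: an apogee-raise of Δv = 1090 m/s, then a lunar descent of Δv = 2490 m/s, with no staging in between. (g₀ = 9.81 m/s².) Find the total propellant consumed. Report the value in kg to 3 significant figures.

total propellant consumed ≈ 11100 kg

v_e = Isp · g₀ = 354 × 9.81 = 3472.7 m/s.
After the first burn: m = 17300 × exp(−1090/3472.7) = 17300 × 0.73061 = 12,639.6 kg.
After the second burn: m = 12,639.6 × exp(−2490/3472.7) = 12,639.6 × 0.48821 = 6,170.78 kg.
Total propellant = m₀ − m_final = 17300 − 6,170.78 = 11,129.22 kg.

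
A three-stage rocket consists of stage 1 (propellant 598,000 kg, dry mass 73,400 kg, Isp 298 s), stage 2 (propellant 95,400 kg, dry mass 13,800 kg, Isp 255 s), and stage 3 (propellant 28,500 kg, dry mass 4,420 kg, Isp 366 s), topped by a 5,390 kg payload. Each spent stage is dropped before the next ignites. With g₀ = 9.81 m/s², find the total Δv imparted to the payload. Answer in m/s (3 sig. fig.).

Δv ≈ 11300 m/s

Ignition mass of stage 1 = 598,000+73,400 + 95,400+13,800 + 28,500+4,420 + 5,390 = 818,910 kg.
Stage 1: m₀ = 818,910 kg, m_f = 818,910 − 598,000 = 220,910 kg; Δv = 298×9.81×ln(3.707) = 2923.4×1.3102 ≈ 3830 m/s.
Stage 2: m₀ = 147,510 kg, m_f = 147,510 − 95,400 = 52,110 kg; Δv = 255×9.81×ln(2.831) = 2501.6×1.0405 ≈ 2603 m/s.
Stage 3: m₀ = 38,310 kg, m_f = 38,310 − 28,500 = 9,810 kg; Δv = 366×9.81×ln(3.905) = 3590.5×1.3623 ≈ 4891 m/s.
Total Δv = 3830 + 2603 + 4891 = 11324 m/s.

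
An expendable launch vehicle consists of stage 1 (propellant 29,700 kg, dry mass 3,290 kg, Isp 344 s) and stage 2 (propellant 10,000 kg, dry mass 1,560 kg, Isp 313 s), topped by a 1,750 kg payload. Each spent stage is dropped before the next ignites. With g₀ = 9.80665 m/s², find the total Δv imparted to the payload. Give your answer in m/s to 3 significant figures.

Δv ≈ 7730 m/s

Ignition mass of stage 1 = 29,700+3,290 + 10,000+1,560 + 1,750 = 46,300 kg.
Stage 1: m₀ = 46,300 kg, m_f = 46,300 − 29,700 = 16,600 kg; Δv = 344×9.80665×ln(2.789) = 3373.5×1.0257 ≈ 3460 m/s.
Stage 2: m₀ = 13,310 kg, m_f = 13,310 − 10,000 = 3,310 kg; Δv = 313×9.80665×ln(4.021) = 3069.5×1.3916 ≈ 4271 m/s.
Total Δv = 3460 + 4271 = 7731 m/s.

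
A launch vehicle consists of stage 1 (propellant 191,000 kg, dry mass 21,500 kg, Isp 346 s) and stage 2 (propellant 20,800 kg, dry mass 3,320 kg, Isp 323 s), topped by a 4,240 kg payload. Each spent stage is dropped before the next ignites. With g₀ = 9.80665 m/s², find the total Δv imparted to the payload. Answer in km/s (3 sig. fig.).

Ignition mass of stage 1 = 191,000+21,500 + 20,800+3,320 + 4,240 = 240,860 kg.
Stage 1: m₀ = 240,860 kg, m_f = 240,860 − 191,000 = 49,860 kg; Δv = 346×9.80665×ln(4.831) = 3393.1×1.5750 ≈ 5344 m/s.
Stage 2: m₀ = 28,360 kg, m_f = 28,360 − 20,800 = 7,560 kg; Δv = 323×9.80665×ln(3.751) = 3167.5×1.3221 ≈ 4188 m/s.
Total Δv = 5344 + 4188 = 9532 m/s.

Δv ≈ 9.53 km/s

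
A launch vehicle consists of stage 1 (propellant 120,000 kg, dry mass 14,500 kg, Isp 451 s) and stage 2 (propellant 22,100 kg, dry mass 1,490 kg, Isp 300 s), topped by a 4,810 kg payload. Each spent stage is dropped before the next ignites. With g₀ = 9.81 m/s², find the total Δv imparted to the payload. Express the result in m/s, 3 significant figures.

Ignition mass of stage 1 = 120,000+14,500 + 22,100+1,490 + 4,810 = 162,900 kg.
Stage 1: m₀ = 162,900 kg, m_f = 162,900 − 120,000 = 42,900 kg; Δv = 451×9.81×ln(3.797) = 4424.3×1.3343 ≈ 5903 m/s.
Stage 2: m₀ = 28,400 kg, m_f = 28,400 − 22,100 = 6,300 kg; Δv = 300×9.81×ln(4.508) = 2943.0×1.5058 ≈ 4432 m/s.
Total Δv = 5903 + 4432 = 10335 m/s.

Δv ≈ 10300 m/s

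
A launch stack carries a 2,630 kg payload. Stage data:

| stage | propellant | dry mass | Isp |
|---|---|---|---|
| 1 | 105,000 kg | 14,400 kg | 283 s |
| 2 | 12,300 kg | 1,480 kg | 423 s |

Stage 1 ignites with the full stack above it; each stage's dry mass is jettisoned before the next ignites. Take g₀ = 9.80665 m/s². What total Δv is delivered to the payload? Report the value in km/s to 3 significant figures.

Δv ≈ 9.86 km/s

Ignition mass of stage 1 = 105,000+14,400 + 12,300+1,480 + 2,630 = 135,810 kg.
Stage 1: m₀ = 135,810 kg, m_f = 135,810 − 105,000 = 30,810 kg; Δv = 283×9.80665×ln(4.408) = 2775.3×1.4834 ≈ 4117 m/s.
Stage 2: m₀ = 16,410 kg, m_f = 16,410 − 12,300 = 4,110 kg; Δv = 423×9.80665×ln(3.993) = 4148.2×1.3845 ≈ 5743 m/s.
Total Δv = 4117 + 5743 = 9860 m/s.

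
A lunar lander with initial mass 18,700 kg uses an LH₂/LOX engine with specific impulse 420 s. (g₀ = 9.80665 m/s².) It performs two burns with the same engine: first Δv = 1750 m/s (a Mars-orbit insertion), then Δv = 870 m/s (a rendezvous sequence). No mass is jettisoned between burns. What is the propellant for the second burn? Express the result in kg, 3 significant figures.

propellant for the second burn ≈ 2330 kg

v_e = Isp · g₀ = 420 × 9.80665 = 4118.8 m/s.
After the first burn: m = 18700 × exp(−1750/4118.8) = 18700 × 0.65385 = 12,227 kg.
After the second burn: m = 12,227 × exp(−870/4118.8) = 12,227 × 0.80959 = 9,898.86 kg.
Second-burn propellant = 12,227 − 9,898.86 = 2,328.14 kg.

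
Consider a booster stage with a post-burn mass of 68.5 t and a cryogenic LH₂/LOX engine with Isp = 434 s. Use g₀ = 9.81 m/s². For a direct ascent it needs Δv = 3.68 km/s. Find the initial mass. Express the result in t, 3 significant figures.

initial mass ≈ 163 t

v_e = Isp · g₀ = 434 × 9.81 = 4257.5 m/s.
m₀/m_f = exp(Δv / v_e) = exp(3680 / 4257.5) = exp(0.8643) = 2.3735.
m₀ = m_f × 2.3735 = 68.5 × 2.3735 = 162.585 t.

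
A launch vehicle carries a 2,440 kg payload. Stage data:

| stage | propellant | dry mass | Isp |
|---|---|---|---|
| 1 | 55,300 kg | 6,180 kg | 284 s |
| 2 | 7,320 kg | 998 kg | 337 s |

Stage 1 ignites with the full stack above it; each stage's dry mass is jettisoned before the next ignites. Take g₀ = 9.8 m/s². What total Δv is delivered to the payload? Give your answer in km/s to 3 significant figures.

Δv ≈ 7.80 km/s

Ignition mass of stage 1 = 55,300+6,180 + 7,320+998 + 2,440 = 72,238 kg.
Stage 1: m₀ = 72,238 kg, m_f = 72,238 − 55,300 = 16,938 kg; Δv = 284×9.8×ln(4.265) = 2783.2×1.4504 ≈ 4037 m/s.
Stage 2: m₀ = 10,758 kg, m_f = 10,758 − 7,320 = 3,438 kg; Δv = 337×9.8×ln(3.129) = 3302.6×1.1408 ≈ 3767 m/s.
Total Δv = 4037 + 3767 = 7804 m/s.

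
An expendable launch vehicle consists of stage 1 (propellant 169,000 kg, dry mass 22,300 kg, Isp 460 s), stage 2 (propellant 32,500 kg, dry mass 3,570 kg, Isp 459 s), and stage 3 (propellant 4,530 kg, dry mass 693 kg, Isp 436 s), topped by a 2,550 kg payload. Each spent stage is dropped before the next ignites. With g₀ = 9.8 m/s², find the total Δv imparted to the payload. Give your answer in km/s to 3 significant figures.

Δv ≈ 15.5 km/s

Ignition mass of stage 1 = 169,000+22,300 + 32,500+3,570 + 4,530+693 + 2,550 = 235,143 kg.
Stage 1: m₀ = 235,143 kg, m_f = 235,143 − 169,000 = 66,143 kg; Δv = 460×9.8×ln(3.555) = 4508.0×1.2684 ≈ 5718 m/s.
Stage 2: m₀ = 43,843 kg, m_f = 43,843 − 32,500 = 11,343 kg; Δv = 459×9.8×ln(3.865) = 4498.2×1.3520 ≈ 6082 m/s.
Stage 3: m₀ = 7,773 kg, m_f = 7,773 − 4,530 = 3,243 kg; Δv = 436×9.8×ln(2.397) = 4272.8×0.8742 ≈ 3735 m/s.
Total Δv = 5718 + 6082 + 3735 = 15535 m/s.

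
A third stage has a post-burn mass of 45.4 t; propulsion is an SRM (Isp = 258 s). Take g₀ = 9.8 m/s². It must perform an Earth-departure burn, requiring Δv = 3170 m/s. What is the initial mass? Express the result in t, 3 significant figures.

v_e = Isp · g₀ = 258 × 9.8 = 2528.4 m/s.
Using Δv = v_e ln(m₀/m_f): m₀/m_f = exp(Δv / v_e) = exp(3170 / 2528.4) = exp(1.2538) = 3.5035.
m₀ = m_f × 3.5035 = 45.4 × 3.5035 = 159.059 t.

initial mass ≈ 159 t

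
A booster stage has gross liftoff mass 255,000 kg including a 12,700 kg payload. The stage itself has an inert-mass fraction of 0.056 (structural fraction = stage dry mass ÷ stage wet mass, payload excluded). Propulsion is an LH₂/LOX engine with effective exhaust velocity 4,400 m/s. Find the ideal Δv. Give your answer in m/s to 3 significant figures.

Δv ≈ 10000 m/s

Stage wet mass = m₀ − payload = 255,000 − 12,700 = 242,300 kg.
Stage dry mass = ε × stage wet mass = 0.056 × 242,300 = 13,568.8 kg.
Burnout mass m_f = stage dry + payload = 13,568.8 + 12,700 = 26,268.8 kg.
Δv = v_e · ln(255,000/26,268.8) = 4400.0 × ln(9.707) = 4400.0 × 2.2729 ≈ 10001 m/s.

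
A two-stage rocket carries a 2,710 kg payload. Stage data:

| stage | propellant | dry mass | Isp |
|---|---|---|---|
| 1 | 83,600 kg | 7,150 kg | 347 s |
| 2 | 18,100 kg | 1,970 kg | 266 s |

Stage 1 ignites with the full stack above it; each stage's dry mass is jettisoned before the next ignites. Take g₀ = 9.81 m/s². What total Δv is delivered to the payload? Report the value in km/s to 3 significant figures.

Ignition mass of stage 1 = 83,600+7,150 + 18,100+1,970 + 2,710 = 113,530 kg.
Stage 1: m₀ = 113,530 kg, m_f = 113,530 − 83,600 = 29,930 kg; Δv = 347×9.81×ln(3.793) = 3404.1×1.3332 ≈ 4538 m/s.
Stage 2: m₀ = 22,780 kg, m_f = 22,780 − 18,100 = 4,680 kg; Δv = 266×9.81×ln(4.868) = 2609.5×1.5826 ≈ 4130 m/s.
Total Δv = 4538 + 4130 = 8668 m/s.

Δv ≈ 8.67 km/s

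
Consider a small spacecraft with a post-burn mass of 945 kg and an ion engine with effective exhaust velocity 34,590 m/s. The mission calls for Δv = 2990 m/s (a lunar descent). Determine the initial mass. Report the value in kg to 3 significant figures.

m₀/m_f = exp(Δv / v_e) = exp(2990 / 34590.0) = exp(0.0864) = 1.0903.
m₀ = m_f × 1.0903 = 945 × 1.0903 = 1,030.33 kg.

initial mass ≈ 1030 kg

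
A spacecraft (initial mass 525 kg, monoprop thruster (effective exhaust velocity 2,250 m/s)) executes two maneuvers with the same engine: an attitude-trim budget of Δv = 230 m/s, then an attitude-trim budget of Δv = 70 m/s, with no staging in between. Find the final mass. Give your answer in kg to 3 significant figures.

After the first burn: m = 525 × exp(−230/2250.0) = 525 × 0.90283 = 473.986 kg.
After the second burn: m = 473.986 × exp(−70/2250.0) = 473.986 × 0.96937 = 459.468 kg.

final mass ≈ 459 kg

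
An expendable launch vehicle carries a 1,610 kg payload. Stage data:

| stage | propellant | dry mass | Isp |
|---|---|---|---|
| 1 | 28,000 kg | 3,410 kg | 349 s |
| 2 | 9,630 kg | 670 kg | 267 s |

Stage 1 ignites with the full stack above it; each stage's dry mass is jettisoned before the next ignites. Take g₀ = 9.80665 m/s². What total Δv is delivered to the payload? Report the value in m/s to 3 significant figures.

Δv ≈ 7890 m/s

Ignition mass of stage 1 = 28,000+3,410 + 9,630+670 + 1,610 = 43,320 kg.
Stage 1: m₀ = 43,320 kg, m_f = 43,320 − 28,000 = 15,320 kg; Δv = 349×9.80665×ln(2.828) = 3422.5×1.0395 ≈ 3558 m/s.
Stage 2: m₀ = 11,910 kg, m_f = 11,910 − 9,630 = 2,280 kg; Δv = 267×9.80665×ln(5.224) = 2618.4×1.6532 ≈ 4329 m/s.
Total Δv = 3558 + 4329 = 7887 m/s.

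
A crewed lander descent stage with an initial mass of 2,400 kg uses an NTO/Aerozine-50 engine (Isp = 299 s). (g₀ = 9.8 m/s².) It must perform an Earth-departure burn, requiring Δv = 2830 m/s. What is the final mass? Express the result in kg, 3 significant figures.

v_e = Isp · g₀ = 299 × 9.8 = 2930.2 m/s.
By the Tsiolkovsky rocket equation, m₀/m_f = exp(Δv / v_e) = exp(2830 / 2930.2) = exp(0.9658) = 2.6269.
m_f = m₀ / 2.6269 = 2,400 / 2.6269 = 913.624 kg.

final mass ≈ 914 kg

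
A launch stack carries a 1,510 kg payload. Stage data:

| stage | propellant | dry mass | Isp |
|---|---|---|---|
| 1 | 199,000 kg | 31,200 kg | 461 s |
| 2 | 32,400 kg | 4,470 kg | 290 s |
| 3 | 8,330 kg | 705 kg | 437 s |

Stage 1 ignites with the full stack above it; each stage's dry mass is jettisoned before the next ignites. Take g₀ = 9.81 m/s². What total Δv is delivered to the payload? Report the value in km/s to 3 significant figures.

Ignition mass of stage 1 = 199,000+31,200 + 32,400+4,470 + 8,330+705 + 1,510 = 277,615 kg.
Stage 1: m₀ = 277,615 kg, m_f = 277,615 − 199,000 = 78,615 kg; Δv = 461×9.81×ln(3.531) = 4522.4×1.2617 ≈ 5706 m/s.
Stage 2: m₀ = 47,415 kg, m_f = 47,415 − 32,400 = 15,015 kg; Δv = 290×9.81×ln(3.158) = 2844.9×1.1499 ≈ 3271 m/s.
Stage 3: m₀ = 10,545 kg, m_f = 10,545 − 8,330 = 2,215 kg; Δv = 437×9.81×ln(4.761) = 4287.0×1.5604 ≈ 6689 m/s.
Total Δv = 5706 + 3271 + 6689 = 15666 m/s.

Δv ≈ 15.7 km/s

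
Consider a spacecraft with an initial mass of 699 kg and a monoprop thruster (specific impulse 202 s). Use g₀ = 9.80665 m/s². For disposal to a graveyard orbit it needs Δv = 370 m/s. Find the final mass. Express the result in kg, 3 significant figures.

v_e = Isp · g₀ = 202 × 9.80665 = 1980.9 m/s.
m₀/m_f = exp(Δv / v_e) = exp(370 / 1980.9) = exp(0.1868) = 1.2054.
m_f = m₀ / 1.2054 = 699 / 1.2054 = 579.89 kg.

final mass ≈ 580 kg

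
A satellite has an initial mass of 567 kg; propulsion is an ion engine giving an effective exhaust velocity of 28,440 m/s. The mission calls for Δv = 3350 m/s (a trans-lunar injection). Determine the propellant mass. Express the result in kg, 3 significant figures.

propellant mass ≈ 63.0 kg

From the ideal rocket equation, m₀/m_f = exp(Δv / v_e) = exp(3350 / 28440.0) = exp(0.1178) = 1.1250.
m_f = 567 / 1.1250 = 504 kg, so propellant = m₀ − m_f = 567 − 504 = 63 kg.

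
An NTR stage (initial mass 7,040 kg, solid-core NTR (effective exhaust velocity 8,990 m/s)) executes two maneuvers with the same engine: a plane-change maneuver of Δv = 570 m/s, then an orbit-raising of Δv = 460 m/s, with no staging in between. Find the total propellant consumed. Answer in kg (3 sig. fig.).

After the first burn: m = 7040 × exp(−570/8990.0) = 7040 × 0.93856 = 6,607.46 kg.
After the second burn: m = 6,607.46 × exp(−460/8990.0) = 6,607.46 × 0.95012 = 6,277.88 kg.
Total propellant = m₀ − m_final = 7040 − 6,277.88 = 762.12 kg.

total propellant consumed ≈ 762 kg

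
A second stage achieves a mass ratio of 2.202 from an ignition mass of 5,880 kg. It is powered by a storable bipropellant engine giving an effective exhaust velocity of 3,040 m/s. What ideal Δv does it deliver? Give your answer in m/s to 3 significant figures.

Δv ≈ 2400 m/s

Δv = v_e · ln(2.202) = 3040.0 × 0.7894 ≈ 2399.7 m/s.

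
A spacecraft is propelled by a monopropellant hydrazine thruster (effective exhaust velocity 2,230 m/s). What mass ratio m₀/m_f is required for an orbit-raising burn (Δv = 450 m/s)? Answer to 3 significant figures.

mass ratio ≈ 1.22

By the Tsiolkovsky rocket equation, m₀/m_f = exp(Δv / v_e) = exp(450 / 2230.0) = exp(0.2018) = 1.2236.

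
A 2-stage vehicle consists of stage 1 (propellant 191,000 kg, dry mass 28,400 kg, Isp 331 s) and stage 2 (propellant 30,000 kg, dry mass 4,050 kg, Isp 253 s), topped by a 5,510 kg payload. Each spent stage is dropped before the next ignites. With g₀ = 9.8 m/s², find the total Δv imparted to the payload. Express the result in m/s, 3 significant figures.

Ignition mass of stage 1 = 191,000+28,400 + 30,000+4,050 + 5,510 = 258,960 kg.
Stage 1: m₀ = 258,960 kg, m_f = 258,960 − 191,000 = 67,960 kg; Δv = 331×9.8×ln(3.81) = 3243.8×1.3378 ≈ 4339 m/s.
Stage 2: m₀ = 39,560 kg, m_f = 39,560 − 30,000 = 9,560 kg; Δv = 253×9.8×ln(4.138) = 2479.4×1.4202 ≈ 3521 m/s.
Total Δv = 4339 + 3521 = 7860 m/s.

Δv ≈ 7860 m/s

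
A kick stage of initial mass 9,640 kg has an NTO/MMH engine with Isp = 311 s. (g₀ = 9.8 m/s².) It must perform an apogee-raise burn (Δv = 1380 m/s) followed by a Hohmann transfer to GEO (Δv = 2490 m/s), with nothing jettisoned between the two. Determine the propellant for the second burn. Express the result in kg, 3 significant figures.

v_e = Isp · g₀ = 311 × 9.8 = 3047.8 m/s.
After the first burn: m = 9640 × exp(−1380/3047.8) = 9640 × 0.63585 = 6,129.59 kg.
After the second burn: m = 6,129.59 × exp(−2490/3047.8) = 6,129.59 × 0.44176 = 2,707.81 kg.
Second-burn propellant = 6,129.59 − 2,707.81 = 3,421.78 kg.

propellant for the second burn ≈ 3420 kg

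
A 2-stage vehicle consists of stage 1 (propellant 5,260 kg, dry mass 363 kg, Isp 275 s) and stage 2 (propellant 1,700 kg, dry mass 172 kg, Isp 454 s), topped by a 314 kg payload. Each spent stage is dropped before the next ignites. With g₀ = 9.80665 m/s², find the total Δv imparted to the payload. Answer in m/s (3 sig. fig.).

Ignition mass of stage 1 = 5,260+363 + 1,700+172 + 314 = 7,809 kg.
Stage 1: m₀ = 7,809 kg, m_f = 7,809 − 5,260 = 2,549 kg; Δv = 275×9.80665×ln(3.064) = 2696.8×1.1196 ≈ 3019 m/s.
Stage 2: m₀ = 2,186 kg, m_f = 2,186 − 1,700 = 486 kg; Δv = 454×9.80665×ln(4.498) = 4452.2×1.5036 ≈ 6694 m/s.
Total Δv = 3019 + 6694 = 9713 m/s.

Δv ≈ 9710 m/s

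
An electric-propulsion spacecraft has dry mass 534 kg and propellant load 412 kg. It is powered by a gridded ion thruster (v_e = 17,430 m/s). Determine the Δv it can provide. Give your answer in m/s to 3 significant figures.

Δv ≈ 9970 m/s

m₀ = m_dry + m_prop = 534 + 412 = 946 kg.
Using Δv = v_e ln(m₀/m_f): Δv = v_e · ln(m₀/m_f) = 17430.0 × ln(1.772) = 17430.0 × 0.5718 ≈ 9967.3 m/s.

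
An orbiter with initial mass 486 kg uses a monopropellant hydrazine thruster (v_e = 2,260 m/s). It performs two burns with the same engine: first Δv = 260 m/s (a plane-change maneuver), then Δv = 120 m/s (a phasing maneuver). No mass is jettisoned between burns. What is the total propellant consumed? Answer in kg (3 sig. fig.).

After the first burn: m = 486 × exp(−260/2260.0) = 486 × 0.89133 = 433.186 kg.
After the second burn: m = 433.186 × exp(−120/2260.0) = 433.186 × 0.94829 = 410.786 kg.
Total propellant = m₀ − m_final = 486 − 410.786 = 75.214 kg.

total propellant consumed ≈ 75.2 kg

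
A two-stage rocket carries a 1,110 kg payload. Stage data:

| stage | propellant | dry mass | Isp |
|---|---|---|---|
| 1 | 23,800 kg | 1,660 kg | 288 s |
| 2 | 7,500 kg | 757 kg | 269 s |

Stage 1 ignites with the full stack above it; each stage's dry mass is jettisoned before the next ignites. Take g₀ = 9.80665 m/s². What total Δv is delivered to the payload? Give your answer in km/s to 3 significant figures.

Δv ≈ 7.50 km/s

Ignition mass of stage 1 = 23,800+1,660 + 7,500+757 + 1,110 = 34,827 kg.
Stage 1: m₀ = 34,827 kg, m_f = 34,827 − 23,800 = 11,027 kg; Δv = 288×9.80665×ln(3.158) = 2824.3×1.1500 ≈ 3248 m/s.
Stage 2: m₀ = 9,367 kg, m_f = 9,367 − 7,500 = 1,867 kg; Δv = 269×9.80665×ln(5.017) = 2638.0×1.6129 ≈ 4255 m/s.
Total Δv = 3248 + 4255 = 7503 m/s.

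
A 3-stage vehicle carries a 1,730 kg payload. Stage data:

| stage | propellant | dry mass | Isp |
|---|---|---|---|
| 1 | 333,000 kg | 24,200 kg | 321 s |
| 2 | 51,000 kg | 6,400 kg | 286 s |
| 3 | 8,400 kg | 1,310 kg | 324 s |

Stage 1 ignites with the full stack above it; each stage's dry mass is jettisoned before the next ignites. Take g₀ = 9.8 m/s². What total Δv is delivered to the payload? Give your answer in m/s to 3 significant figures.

Ignition mass of stage 1 = 333,000+24,200 + 51,000+6,400 + 8,400+1,310 + 1,730 = 426,040 kg.
Stage 1: m₀ = 426,040 kg, m_f = 426,040 − 333,000 = 93,040 kg; Δv = 321×9.8×ln(4.579) = 3145.8×1.5215 ≈ 4786 m/s.
Stage 2: m₀ = 68,840 kg, m_f = 68,840 − 51,000 = 17,840 kg; Δv = 286×9.8×ln(3.859) = 2802.8×1.3503 ≈ 3785 m/s.
Stage 3: m₀ = 11,440 kg, m_f = 11,440 − 8,400 = 3,040 kg; Δv = 324×9.8×ln(3.763) = 3175.2×1.3253 ≈ 4208 m/s.
Total Δv = 4786 + 3785 + 4208 = 12779 m/s.

Δv ≈ 12800 m/s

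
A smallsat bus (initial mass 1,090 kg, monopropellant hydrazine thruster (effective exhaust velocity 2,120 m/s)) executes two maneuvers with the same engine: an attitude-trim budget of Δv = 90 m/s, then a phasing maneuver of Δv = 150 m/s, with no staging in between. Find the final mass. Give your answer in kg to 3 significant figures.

final mass ≈ 973 kg

After the first burn: m = 1090 × exp(−90/2120.0) = 1090 × 0.95844 = 1,044.7 kg.
After the second burn: m = 1,044.7 × exp(−150/2120.0) = 1,044.7 × 0.93169 = 973.337 kg.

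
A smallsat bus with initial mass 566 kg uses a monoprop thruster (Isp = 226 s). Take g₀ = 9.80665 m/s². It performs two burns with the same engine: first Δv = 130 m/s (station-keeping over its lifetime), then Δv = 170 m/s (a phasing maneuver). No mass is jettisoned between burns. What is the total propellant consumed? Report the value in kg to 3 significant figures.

v_e = Isp · g₀ = 226 × 9.80665 = 2216.3 m/s.
After the first burn: m = 566 × exp(−130/2216.3) = 566 × 0.94303 = 533.755 kg.
After the second burn: m = 533.755 × exp(−170/2216.3) = 533.755 × 0.92616 = 494.343 kg.
Total propellant = m₀ − m_final = 566 − 494.343 = 71.657 kg.

total propellant consumed ≈ 71.7 kg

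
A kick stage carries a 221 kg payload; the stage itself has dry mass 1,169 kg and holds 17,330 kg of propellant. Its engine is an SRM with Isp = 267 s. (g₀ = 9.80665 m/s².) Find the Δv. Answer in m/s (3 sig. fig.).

Δv ≈ 6810 m/s

v_e = Isp · g₀ = 267 × 9.80665 = 2618.4 m/s.
m₀ = payload + dry + propellant = 221 + 1,169 + 17,330 = 18,720 kg.
m_f = payload + dry = 221 + 1,169 = 1,390 kg.
Δv = v_e · ln(m₀/m_f) = 2618.4 × ln(13.47) = 2618.4 × 2.6003 ≈ 6808.5 m/s.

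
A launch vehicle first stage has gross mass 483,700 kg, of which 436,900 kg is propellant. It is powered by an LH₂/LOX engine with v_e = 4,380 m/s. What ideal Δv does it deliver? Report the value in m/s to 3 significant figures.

m_f = m₀ − m_prop = 483,700 − 436,900 = 46,800 kg.
Δv = v_e · ln(m₀/m_f) = 4380.0 × ln(10.34) = 4380.0 × 2.3356 ≈ 10229.8 m/s.

Δv ≈ 10200 m/s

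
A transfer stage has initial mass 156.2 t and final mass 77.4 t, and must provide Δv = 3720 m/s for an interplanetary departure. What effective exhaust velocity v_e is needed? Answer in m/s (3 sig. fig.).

ln(m₀/m_f) = ln(156200/77400) = ln(2.018) = 0.7022.
By the Tsiolkovsky rocket equation, v_e = Δv / ln(m₀/m_f) = 3720 / 0.7022 = 5298.0 m/s.

v_e ≈ 5300 m/s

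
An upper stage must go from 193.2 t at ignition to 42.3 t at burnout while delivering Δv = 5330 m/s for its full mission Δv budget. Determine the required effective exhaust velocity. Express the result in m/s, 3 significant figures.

ln(m₀/m_f) = ln(193200/42300) = ln(4.567) = 1.5189.
Rocket equation: v_e = Δv / ln(m₀/m_f) = 5330 / 1.5189 = 3509.0 m/s.

v_e ≈ 3510 m/s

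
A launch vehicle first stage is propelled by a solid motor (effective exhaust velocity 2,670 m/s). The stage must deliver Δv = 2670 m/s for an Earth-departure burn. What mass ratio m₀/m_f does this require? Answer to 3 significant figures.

Using Δv = v_e ln(m₀/m_f): m₀/m_f = exp(Δv / v_e) = exp(2670 / 2670.0) = exp(1.0000) = 2.7183.

mass ratio ≈ 2.72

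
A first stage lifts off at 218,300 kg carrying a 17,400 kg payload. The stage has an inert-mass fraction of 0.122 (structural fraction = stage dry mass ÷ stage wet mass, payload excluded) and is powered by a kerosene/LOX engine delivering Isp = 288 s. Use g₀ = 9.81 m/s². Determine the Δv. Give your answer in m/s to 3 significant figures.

Stage wet mass = m₀ − payload = 218,300 − 17,400 = 200,900 kg.
Stage dry mass = ε × stage wet mass = 0.122 × 200,900 = 24,509.8 kg.
Burnout mass m_f = stage dry + payload = 24,509.8 + 17,400 = 41,909.8 kg.
v_e = Isp · g₀ = 288 × 9.81 = 2825.3 m/s.
Rocket equation: Δv = v_e · ln(218,300/41,909.8) = 2825.3 × ln(5.209) = 2825.3 × 1.6504 ≈ 4663 m/s.

Δv ≈ 4660 m/s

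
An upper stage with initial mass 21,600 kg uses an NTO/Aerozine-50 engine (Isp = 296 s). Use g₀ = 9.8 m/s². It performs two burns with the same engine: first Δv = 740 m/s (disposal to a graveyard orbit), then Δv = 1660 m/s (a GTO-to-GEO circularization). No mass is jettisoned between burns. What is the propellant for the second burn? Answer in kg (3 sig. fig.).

v_e = Isp · g₀ = 296 × 9.8 = 2900.8 m/s.
After the first burn: m = 21600 × exp(−740/2900.8) = 21600 × 0.77484 = 16,736.5 kg.
After the second burn: m = 16,736.5 × exp(−1660/2900.8) = 16,736.5 × 0.56425 = 9,443.57 kg.
Second-burn propellant = 16,736.5 − 9,443.57 = 7,292.93 kg.

propellant for the second burn ≈ 7290 kg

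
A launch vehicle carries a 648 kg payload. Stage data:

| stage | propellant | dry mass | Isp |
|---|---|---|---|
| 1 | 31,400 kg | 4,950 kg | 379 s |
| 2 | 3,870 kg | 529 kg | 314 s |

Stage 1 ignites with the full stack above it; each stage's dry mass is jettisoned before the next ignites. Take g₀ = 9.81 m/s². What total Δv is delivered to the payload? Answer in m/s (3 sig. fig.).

Δv ≈ 9770 m/s

Ignition mass of stage 1 = 31,400+4,950 + 3,870+529 + 648 = 41,397 kg.
Stage 1: m₀ = 41,397 kg, m_f = 41,397 − 31,400 = 9,997 kg; Δv = 379×9.81×ln(4.141) = 3718.0×1.4209 ≈ 5283 m/s.
Stage 2: m₀ = 5,047 kg, m_f = 5,047 − 3,870 = 1,177 kg; Δv = 314×9.81×ln(4.288) = 3080.3×1.4558 ≈ 4484 m/s.
Total Δv = 5283 + 4484 = 9767 m/s.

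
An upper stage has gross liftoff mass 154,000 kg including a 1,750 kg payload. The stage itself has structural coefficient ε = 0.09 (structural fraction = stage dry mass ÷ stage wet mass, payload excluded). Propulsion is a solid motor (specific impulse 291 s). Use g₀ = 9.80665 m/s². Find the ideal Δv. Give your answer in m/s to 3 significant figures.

Δv ≈ 6560 m/s

Stage wet mass = m₀ − payload = 154,000 − 1,750 = 152,250 kg.
Stage dry mass = ε × stage wet mass = 0.09 × 152,250 = 13,702.5 kg.
Burnout mass m_f = stage dry + payload = 13,702.5 + 1,750 = 15,452.5 kg.
v_e = Isp · g₀ = 291 × 9.80665 = 2853.7 m/s.
Δv = v_e · ln(154,000/15,452.5) = 2853.7 × ln(9.966) = 2853.7 × 2.2992 ≈ 6561 m/s.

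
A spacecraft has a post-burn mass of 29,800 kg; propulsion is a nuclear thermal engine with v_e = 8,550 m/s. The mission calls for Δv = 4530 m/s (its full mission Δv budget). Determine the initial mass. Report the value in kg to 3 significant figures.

m₀/m_f = exp(Δv / v_e) = exp(4530 / 8550.0) = exp(0.5298) = 1.6986.
m₀ = m_f × 1.6986 = 29,800 × 1.6986 = 50,618.3 kg.

initial mass ≈ 50600 kg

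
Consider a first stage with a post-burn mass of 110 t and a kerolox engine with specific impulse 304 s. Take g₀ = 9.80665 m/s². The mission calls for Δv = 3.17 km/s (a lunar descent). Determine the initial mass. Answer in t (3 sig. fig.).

v_e = Isp · g₀ = 304 × 9.80665 = 2981.2 m/s.
Rocket equation: m₀/m_f = exp(Δv / v_e) = exp(3170 / 2981.2) = exp(1.0633) = 2.8960.
m₀ = m_f × 2.8960 = 110 × 2.8960 = 318.56 t.

initial mass ≈ 319 t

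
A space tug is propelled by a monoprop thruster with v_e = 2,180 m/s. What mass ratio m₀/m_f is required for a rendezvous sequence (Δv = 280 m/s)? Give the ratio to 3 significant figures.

Using Δv = v_e ln(m₀/m_f): m₀/m_f = exp(Δv / v_e) = exp(280 / 2180.0) = exp(0.1284) = 1.1371.

mass ratio ≈ 1.14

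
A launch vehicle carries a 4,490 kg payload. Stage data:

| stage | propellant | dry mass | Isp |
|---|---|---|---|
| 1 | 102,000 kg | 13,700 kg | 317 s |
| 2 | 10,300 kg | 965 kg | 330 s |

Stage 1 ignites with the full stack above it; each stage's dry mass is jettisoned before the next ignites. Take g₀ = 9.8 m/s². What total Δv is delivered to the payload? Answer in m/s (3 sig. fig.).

Ignition mass of stage 1 = 102,000+13,700 + 10,300+965 + 4,490 = 131,455 kg.
Stage 1: m₀ = 131,455 kg, m_f = 131,455 − 102,000 = 29,455 kg; Δv = 317×9.8×ln(4.463) = 3106.6×1.4958 ≈ 4647 m/s.
Stage 2: m₀ = 15,755 kg, m_f = 15,755 − 10,300 = 5,455 kg; Δv = 330×9.8×ln(2.888) = 3234.0×1.0606 ≈ 3430 m/s.
Total Δv = 4647 + 3430 = 8077 m/s.

Δv ≈ 8080 m/s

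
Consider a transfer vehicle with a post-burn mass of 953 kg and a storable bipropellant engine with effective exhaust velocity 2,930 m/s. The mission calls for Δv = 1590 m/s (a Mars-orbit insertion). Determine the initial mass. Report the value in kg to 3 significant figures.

initial mass ≈ 1640 kg

Rocket equation: m₀/m_f = exp(Δv / v_e) = exp(1590 / 2930.0) = exp(0.5427) = 1.7206.
m₀ = m_f × 1.7206 = 953 × 1.7206 = 1,639.73 kg.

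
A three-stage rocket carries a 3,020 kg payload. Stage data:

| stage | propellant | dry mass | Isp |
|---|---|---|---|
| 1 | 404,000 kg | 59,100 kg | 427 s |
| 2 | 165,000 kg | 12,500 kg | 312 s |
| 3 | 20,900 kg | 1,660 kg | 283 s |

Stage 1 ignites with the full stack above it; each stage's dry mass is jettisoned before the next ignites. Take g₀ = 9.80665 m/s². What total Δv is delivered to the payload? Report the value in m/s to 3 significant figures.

Ignition mass of stage 1 = 404,000+59,100 + 165,000+12,500 + 20,900+1,660 + 3,020 = 666,180 kg.
Stage 1: m₀ = 666,180 kg, m_f = 666,180 − 404,000 = 262,180 kg; Δv = 427×9.80665×ln(2.541) = 4187.4×0.9325 ≈ 3905 m/s.
Stage 2: m₀ = 203,080 kg, m_f = 203,080 − 165,000 = 38,080 kg; Δv = 312×9.80665×ln(5.333) = 3059.7×1.6739 ≈ 5122 m/s.
Stage 3: m₀ = 25,580 kg, m_f = 25,580 − 20,900 = 4,680 kg; Δv = 283×9.80665×ln(5.466) = 2775.3×1.6985 ≈ 4714 m/s.
Total Δv = 3905 + 5122 + 4714 = 13741 m/s.

Δv ≈ 13700 m/s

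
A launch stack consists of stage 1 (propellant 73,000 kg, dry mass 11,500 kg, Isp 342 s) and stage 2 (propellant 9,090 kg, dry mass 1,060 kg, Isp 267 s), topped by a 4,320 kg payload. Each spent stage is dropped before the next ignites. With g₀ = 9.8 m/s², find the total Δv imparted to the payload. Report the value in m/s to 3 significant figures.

Ignition mass of stage 1 = 73,000+11,500 + 9,090+1,060 + 4,320 = 98,970 kg.
Stage 1: m₀ = 98,970 kg, m_f = 98,970 − 73,000 = 25,970 kg; Δv = 342×9.8×ln(3.811) = 3351.6×1.3379 ≈ 4484 m/s.
Stage 2: m₀ = 14,470 kg, m_f = 14,470 − 9,090 = 5,380 kg; Δv = 267×9.8×ln(2.69) = 2616.6×0.9894 ≈ 2589 m/s.
Total Δv = 4484 + 2589 = 7073 m/s.

Δv ≈ 7070 m/s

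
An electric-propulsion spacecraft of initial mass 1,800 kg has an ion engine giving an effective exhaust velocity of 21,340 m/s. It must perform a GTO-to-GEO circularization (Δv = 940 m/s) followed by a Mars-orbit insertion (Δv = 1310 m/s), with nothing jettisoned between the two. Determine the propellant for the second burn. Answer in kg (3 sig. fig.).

After the first burn: m = 1800 × exp(−940/21340.0) = 1800 × 0.95691 = 1,722.44 kg.
After the second burn: m = 1,722.44 × exp(−1310/21340.0) = 1,722.44 × 0.94046 = 1,619.89 kg.
Second-burn propellant = 1,722.44 − 1,619.89 = 102.55 kg.

propellant for the second burn ≈ 103 kg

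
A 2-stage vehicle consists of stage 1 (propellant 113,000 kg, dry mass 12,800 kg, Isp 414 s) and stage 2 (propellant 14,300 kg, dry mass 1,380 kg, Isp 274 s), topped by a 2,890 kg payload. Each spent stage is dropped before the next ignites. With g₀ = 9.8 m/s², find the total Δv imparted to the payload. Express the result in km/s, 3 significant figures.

Ignition mass of stage 1 = 113,000+12,800 + 14,300+1,380 + 2,890 = 144,370 kg.
Stage 1: m₀ = 144,370 kg, m_f = 144,370 − 113,000 = 31,370 kg; Δv = 414×9.8×ln(4.602) = 4057.2×1.5265 ≈ 6193 m/s.
Stage 2: m₀ = 18,570 kg, m_f = 18,570 − 14,300 = 4,270 kg; Δv = 274×9.8×ln(4.349) = 2685.2×1.4699 ≈ 3947 m/s.
Total Δv = 6193 + 3947 = 10140 m/s.

Δv ≈ 10.1 km/s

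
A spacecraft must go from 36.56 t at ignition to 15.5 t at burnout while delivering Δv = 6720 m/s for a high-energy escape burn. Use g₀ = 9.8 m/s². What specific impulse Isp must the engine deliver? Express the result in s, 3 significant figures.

ln(m₀/m_f) = ln(36560/15500) = ln(2.359) = 0.8581.
Using Δv = v_e ln(m₀/m_f): v_e = Δv / ln(m₀/m_f) = 6720 / 0.8581 = 7831.1 m/s.
Isp = v_e / g₀ = 7831.1 / 9.8 = 799.1 s.

Isp ≈ 799 s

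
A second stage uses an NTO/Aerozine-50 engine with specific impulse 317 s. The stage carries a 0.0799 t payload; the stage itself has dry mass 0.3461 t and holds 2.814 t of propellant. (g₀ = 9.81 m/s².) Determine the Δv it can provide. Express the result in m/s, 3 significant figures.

v_e = Isp · g₀ = 317 × 9.81 = 3109.8 m/s.
m₀ = payload + dry + propellant = 0.0799 + 0.3461 + 2.814 = 3.24 t.
m_f = payload + dry = 0.0799 + 0.3461 = 0.426 t.
Rocket equation: Δv = v_e · ln(m₀/m_f) = 3109.8 × ln(7.606) = 3109.8 × 2.0289 ≈ 6309.4 m/s.

Δv ≈ 6310 m/s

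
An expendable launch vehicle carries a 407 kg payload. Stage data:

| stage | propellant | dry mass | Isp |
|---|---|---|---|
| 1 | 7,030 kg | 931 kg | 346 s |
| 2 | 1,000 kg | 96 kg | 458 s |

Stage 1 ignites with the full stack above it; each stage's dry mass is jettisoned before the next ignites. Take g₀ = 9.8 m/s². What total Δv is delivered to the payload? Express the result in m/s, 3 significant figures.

Ignition mass of stage 1 = 7,030+931 + 1,000+96 + 407 = 9,464 kg.
Stage 1: m₀ = 9,464 kg, m_f = 9,464 − 7,030 = 2,434 kg; Δv = 346×9.8×ln(3.888) = 3390.8×1.3580 ≈ 4605 m/s.
Stage 2: m₀ = 1,503 kg, m_f = 1,503 − 1,000 = 503 kg; Δv = 458×9.8×ln(2.988) = 4488.4×1.0946 ≈ 4913 m/s.
Total Δv = 4605 + 4913 = 9518 m/s.

Δv ≈ 9520 m/s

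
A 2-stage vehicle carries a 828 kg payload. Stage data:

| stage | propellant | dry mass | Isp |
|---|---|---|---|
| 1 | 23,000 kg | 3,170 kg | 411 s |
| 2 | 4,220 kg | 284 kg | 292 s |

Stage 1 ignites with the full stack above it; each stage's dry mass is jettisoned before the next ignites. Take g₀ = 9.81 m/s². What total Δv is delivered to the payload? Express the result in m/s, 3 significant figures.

Δv ≈ 9770 m/s

Ignition mass of stage 1 = 23,000+3,170 + 4,220+284 + 828 = 31,502 kg.
Stage 1: m₀ = 31,502 kg, m_f = 31,502 − 23,000 = 8,502 kg; Δv = 411×9.81×ln(3.705) = 4031.9×1.3097 ≈ 5281 m/s.
Stage 2: m₀ = 5,332 kg, m_f = 5,332 − 4,220 = 1,112 kg; Δv = 292×9.81×ln(4.795) = 2864.5×1.5676 ≈ 4490 m/s.
Total Δv = 5281 + 4490 = 9771 m/s.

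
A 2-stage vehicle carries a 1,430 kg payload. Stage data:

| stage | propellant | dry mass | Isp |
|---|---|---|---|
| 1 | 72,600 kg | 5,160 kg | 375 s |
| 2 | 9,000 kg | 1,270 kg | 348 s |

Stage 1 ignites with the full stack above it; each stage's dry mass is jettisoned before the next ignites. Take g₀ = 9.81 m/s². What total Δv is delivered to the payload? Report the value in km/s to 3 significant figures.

Ignition mass of stage 1 = 72,600+5,160 + 9,000+1,270 + 1,430 = 89,460 kg.
Stage 1: m₀ = 89,460 kg, m_f = 89,460 − 72,600 = 16,860 kg; Δv = 375×9.81×ln(5.306) = 3678.8×1.6688 ≈ 6139 m/s.
Stage 2: m₀ = 11,700 kg, m_f = 11,700 − 9,000 = 2,700 kg; Δv = 348×9.81×ln(4.333) = 3413.9×1.4663 ≈ 5006 m/s.
Total Δv = 6139 + 5006 = 11145 m/s.

Δv ≈ 11.1 km/s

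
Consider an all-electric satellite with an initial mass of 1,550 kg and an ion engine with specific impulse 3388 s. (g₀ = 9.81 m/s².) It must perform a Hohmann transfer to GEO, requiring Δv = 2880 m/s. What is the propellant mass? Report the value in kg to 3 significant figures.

v_e = Isp · g₀ = 3388 × 9.81 = 33236.3 m/s.
From the ideal rocket equation, m₀/m_f = exp(Δv / v_e) = exp(2880 / 33236.3) = exp(0.0867) = 1.0905.
m_f = 1,550 / 1.0905 = 1,421.37 kg, so propellant = m₀ − m_f = 1,550 − 1,421.37 = 128.63 kg.

propellant mass ≈ 129 kg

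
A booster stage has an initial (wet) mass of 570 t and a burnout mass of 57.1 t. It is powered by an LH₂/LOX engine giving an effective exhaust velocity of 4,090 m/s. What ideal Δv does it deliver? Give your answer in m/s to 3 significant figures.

Δv ≈ 9410 m/s

From the ideal rocket equation, Δv = v_e · ln(m₀/m_f) = 4090.0 × ln(9.982) = 4090.0 × 2.3008 ≈ 9410.4 m/s.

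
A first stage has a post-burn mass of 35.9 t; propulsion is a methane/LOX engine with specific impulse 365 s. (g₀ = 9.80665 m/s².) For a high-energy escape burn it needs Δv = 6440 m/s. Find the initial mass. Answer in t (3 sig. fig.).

initial mass ≈ 217 t

v_e = Isp · g₀ = 365 × 9.80665 = 3579.4 m/s.
Using Δv = v_e ln(m₀/m_f): m₀/m_f = exp(Δv / v_e) = exp(6440 / 3579.4) = exp(1.7992) = 6.0446.
m₀ = m_f × 6.0446 = 35.9 × 6.0446 = 217.001 t.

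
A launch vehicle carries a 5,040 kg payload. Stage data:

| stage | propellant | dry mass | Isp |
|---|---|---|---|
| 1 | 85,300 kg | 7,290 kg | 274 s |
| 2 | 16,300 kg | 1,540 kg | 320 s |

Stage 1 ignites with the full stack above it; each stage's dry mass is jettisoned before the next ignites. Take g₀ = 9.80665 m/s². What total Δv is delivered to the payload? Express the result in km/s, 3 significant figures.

Ignition mass of stage 1 = 85,300+7,290 + 16,300+1,540 + 5,040 = 115,470 kg.
Stage 1: m₀ = 115,470 kg, m_f = 115,470 − 85,300 = 30,170 kg; Δv = 274×9.80665×ln(3.827) = 2687.0×1.3422 ≈ 3606 m/s.
Stage 2: m₀ = 22,880 kg, m_f = 22,880 − 16,300 = 6,580 kg; Δv = 320×9.80665×ln(3.477) = 3138.1×1.2462 ≈ 3911 m/s.
Total Δv = 3606 + 3911 = 7517 m/s.

Δv ≈ 7.52 km/s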